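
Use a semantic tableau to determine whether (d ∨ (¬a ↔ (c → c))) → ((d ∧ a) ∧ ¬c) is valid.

Assume the negation and expand:
Initial set: {¬((d ∨ (¬a ↔ (c → c))) → ((d ∧ a) ∧ ¬c))}.
¬((d ∨ (¬a ↔ (c → c))) → ((d ∧ a) ∧ ¬c)): α-rule — add (d ∨ (¬a ↔ (c → c))), ¬((d ∧ a) ∧ ¬c).
(d ∨ (¬a ↔ (c → c))): β-rule — branch into d  //  (¬a ↔ (c → c)).
  branch 1 (add d):
    ¬((d ∧ a) ∧ ¬c): β-rule — branch into ¬(d ∧ a)  //  ¬¬c.
      branch 1.1 (add ¬(d ∧ a)):
        ¬(d ∧ a): β-rule — branch into ¬d  //  ¬a.
          branch 1.1.1 (add ¬d):
            × closes — contains both d and ¬d.
          branch 1.1.2 (add ¬a):
            ○ open, literals {a=false, d=true}.
      branch 1.2 (add ¬¬c):
        ○ open, literals {c=true, d=true}.
  branch 2 (add (¬a ↔ (c → c))):
    ¬((d ∧ a) ∧ ¬c): β-rule — branch into ¬(d ∧ a)  //  ¬¬c.
      branch 2.1 (add ¬(d ∧ a)):
        (¬a ↔ (c → c)): β-rule — branch into ¬a, (c → c)  //  ¬¬a, ¬(c → c).
          branch 2.1.1 (add ¬a, (c → c)):
            ¬(d ∧ a): β-rule — branch into ¬d  //  ¬a.
              branch 2.1.1.1 (add ¬d):
                (c → c): β-rule — branch into ¬c  //  c.
                  branch 2.1.1.1.1 (add ¬c):
                    ○ open, literals {a=false, c=false, d=false}.
                  branch 2.1.1.1.2 (add c):
                    ○ open, literals {a=false, c=true, d=false}.
              branch 2.1.1.2 (add ¬a):
                (c → c): β-rule — branch into ¬c  //  c.
                  branch 2.1.1.2.1 (add ¬c):
                    ○ open, literals {a=false, c=false}.
                  branch 2.1.1.2.2 (add c):
                    ○ open, literals {a=false, c=true}.
          branch 2.1.2 (add ¬¬a, ¬(c → c)):
            ¬(c → c): α-rule — add c, ¬c.
            × closes — contains both c and ¬c.
      branch 2.2 (add ¬¬c):
        (¬a ↔ (c → c)): β-rule — branch into ¬a, (c → c)  //  ¬¬a, ¬(c → c).
          branch 2.2.1 (add ¬a, (c → c)):
            (c → c): β-rule — branch into ¬c  //  c.
              branch 2.2.1.1 (add ¬c):
                × closes — contains both c and ¬c.
              branch 2.2.1.2 (add c):
                ○ open, literals {a=false, c=true}.
          branch 2.2.2 (add ¬¬a, ¬(c → c)):
            ¬(c → c): α-rule — add c, ¬c.
            × closes — contains both c and ¬c.
4 branches closed, 7 open.
An open branch gives a countermodel: a=false, d=true (unmentioned atoms arbitrary); under it the original formula is false.

Not valid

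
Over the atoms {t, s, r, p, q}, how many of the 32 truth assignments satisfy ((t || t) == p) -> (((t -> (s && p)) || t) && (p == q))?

Initial set: {T (((t || t) == p) -> (((t -> (s && p)) || t) && (p == q)))}.
T (((t || t) == p) -> (((t -> (s && p)) || t) && (p == q))): β-rule — branch into F ((t || t) == p)  //  T (((t -> (s && p)) || t) && (p == q)).
  branch 1 (add F ((t || t) == p)):
    F ((t || t) == p): β-rule — branch into T (t || t), F p  //  F (t || t), T p.
      branch 1.1 (add T (t || t), F p):
        T (t || t): β-rule — branch into T t  //  T t.
          branch 1.1.1 (add T t):
            ○ open, literals {p=0, t=1}.
          branch 1.1.2 (add T t):
            ○ open, literals {p=0, t=1}.
      branch 1.2 (add F (t || t), T p):
        F (t || t): α-rule — add F t, F t.
        ○ open, literals {p=1, t=0}.
  branch 2 (add T (((t -> (s && p)) || t) && (p == q))):
    T (((t -> (s && p)) || t) && (p == q)): α-rule — add T ((t -> (s && p)) || t), T (p == q).
    T ((t -> (s && p)) || t): β-rule — branch into T (t -> (s && p))  //  T t.
      branch 2.1 (add T (t -> (s && p))):
        T (p == q): β-rule — branch into T p, T q  //  F p, F q.
          branch 2.1.1 (add T p, T q):
            T (t -> (s && p)): β-rule — branch into F t  //  T (s && p).
              branch 2.1.1.1 (add F t):
                ○ open, literals {p=1, q=1, t=0}.
              branch 2.1.1.2 (add T (s && p)):
                T (s && p): α-rule — add T s, T p.
                ○ open, literals {p=1, q=1, s=1}.
          branch 2.1.2 (add F p, F q):
            T (t -> (s && p)): β-rule — branch into F t  //  T (s && p).
              branch 2.1.2.1 (add F t):
                ○ open, literals {p=0, q=0, t=0}.
              branch 2.1.2.2 (add T (s && p)):
                T (s && p): α-rule — add T s, T p.
                × closes — contains both p and !p.
      branch 2.2 (add T t):
        T (p == q): β-rule — branch into T p, T q  //  F p, F q.
          branch 2.2.1 (add T p, T q):
            ○ open, literals {p=1, q=1, t=1}.
          branch 2.2.2 (add F p, F q):
            ○ open, literals {p=0, q=0, t=1}.
1 branch closed, 8 open.
Each open branch fixes some atoms; the unmentioned ones are free. Counting distinct full assignments: branch {p=0, t=1} (s, r, q) contributes 8 new; branch {p=0, t=1} (s, r, q) contributes 0 new; branch {p=1, t=0} (s, r, q) contributes 8 new; branch {p=1, q=1, t=0} (s, r) contributes 0 new; branch {p=1, q=1, s=1} (t, r) contributes 2 new; branch {p=0, q=0, t=0} (s, r) contributes 4 new; branch {p=1, q=1, t=1} (s, r) contributes 2 new; branch {p=0, q=0, t=1} (s, r) contributes 0 new. Total: 24.

24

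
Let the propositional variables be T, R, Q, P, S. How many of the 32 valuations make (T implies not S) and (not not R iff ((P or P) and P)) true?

Initial set: {T ((T implies not S) and (not not R iff ((P or P) and P)))}.
T ((T implies not S) and (not not R iff ((P or P) and P))): α-rule — add T (T implies not S), T (not not R iff ((P or P) and P)).
T (T implies not S): β-rule — branch into F T  //  T not S.
  branch 1 (add F T):
    T (not not R iff ((P or P) and P)): β-rule — branch into T not not R, T ((P or P) and P)  //  F not not R, F ((P or P) and P).
      branch 1.1 (add T not not R, T ((P or P) and P)):
        T not not R: drop double negation, giving T R.
        T ((P or P) and P): α-rule — add T (P or P), T P.
        T (P or P): β-rule — branch into T P  //  T P.
          branch 1.1.1 (add T P):
            ○ open, literals {P=T, R=T, T=F}.
          branch 1.1.2 (add T P):
            ○ open, literals {P=T, R=T, T=F}.
      branch 1.2 (add F not not R, F ((P or P) and P)):
        F not not R: drop double negation, giving F R.
        F ((P or P) and P): β-rule — branch into F (P or P)  //  F P.
          branch 1.2.1 (add F (P or P)):
            F (P or P): α-rule — add F P, F P.
            ○ open, literals {P=F, R=F, T=F}.
          branch 1.2.2 (add F P):
            ○ open, literals {P=F, R=F, T=F}.
  branch 2 (add T not S):
    T (not not R iff ((P or P) and P)): β-rule — branch into T not not R, T ((P or P) and P)  //  F not not R, F ((P or P) and P).
      branch 2.1 (add T not not R, T ((P or P) and P)):
        T not not R: drop double negation, giving T R.
        T ((P or P) and P): α-rule — add T (P or P), T P.
        T (P or P): β-rule — branch into T P  //  T P.
          branch 2.1.1 (add T P):
            ○ open, literals {P=T, R=T, S=F}.
          branch 2.1.2 (add T P):
            ○ open, literals {P=T, R=T, S=F}.
      branch 2.2 (add F not not R, F ((P or P) and P)):
        F not not R: drop double negation, giving F R.
        F ((P or P) and P): β-rule — branch into F (P or P)  //  F P.
          branch 2.2.1 (add F (P or P)):
            F (P or P): α-rule — add F P, F P.
            ○ open, literals {P=F, R=F, S=F}.
          branch 2.2.2 (add F P):
            ○ open, literals {P=F, R=F, S=F}.
0 branches closed, 8 open.
Each open branch fixes some atoms; the unmentioned ones are free. Counting distinct full assignments: branch {P=T, R=T, T=F} (Q, S) contributes 4 new; branch {P=T, R=T, T=F} (Q, S) contributes 0 new; branch {P=F, R=F, T=F} (Q, S) contributes 4 new; branch {P=F, R=F, T=F} (Q, S) contributes 0 new; branch {P=T, R=T, S=F} (T, Q) contributes 2 new; branch {P=T, R=T, S=F} (T, Q) contributes 0 new; branch {P=F, R=F, S=F} (T, Q) contributes 2 new; branch {P=F, R=F, S=F} (T, Q) contributes 0 new. Total: 12.

12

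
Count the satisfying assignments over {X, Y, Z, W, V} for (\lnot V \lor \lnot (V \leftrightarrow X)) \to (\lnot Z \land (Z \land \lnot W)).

8

Initial set: {((\lnot V \lor \lnot (V \leftrightarrow X)) \to (\lnot Z \land (Z \land \lnot W)))}.
((\lnot V \lor \lnot (V \leftrightarrow X)) \to (\lnot Z \land (Z \land \lnot W))): β-rule — branch into \lnot (\lnot V \lor \lnot (V \leftrightarrow X))  //  (\lnot Z \land (Z \land \lnot W)).
  branch 1 (add \lnot (\lnot V \lor \lnot (V \leftrightarrow X))):
    \lnot (\lnot V \lor \lnot (V \leftrightarrow X)): α-rule — add \lnot \lnot V, \lnot \lnot (V \leftrightarrow X).
    \lnot \lnot (V \leftrightarrow X): β-rule — branch into V, X  //  \lnot V, \lnot X.
      branch 1.1 (add V, X):
        ○ open, literals {V=T, X=T}.
      branch 1.2 (add \lnot V, \lnot X):
        × closes — contains both V and \lnot V.
  branch 2 (add (\lnot Z \land (Z \land \lnot W))):
    (\lnot Z \land (Z \land \lnot W)): α-rule — add \lnot Z, (Z \land \lnot W).
    (Z \land \lnot W): α-rule — add Z, \lnot W.
    × closes — contains both Z and \lnot Z.
2 branches closed, 1 open.
Each open branch fixes some atoms; the unmentioned ones are free. Counting distinct full assignments: branch {V=T, X=T} (Y, Z, W) contributes 8 new. Total: 8.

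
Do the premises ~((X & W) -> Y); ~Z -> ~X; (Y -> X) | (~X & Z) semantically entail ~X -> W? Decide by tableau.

Initial set: {~((X & W) -> Y); (~Z -> ~X); ((Y -> X) | (~X & Z)); ~(~X -> W)}.
~((X & W) -> Y): α-rule — add (X & W), ~Y.
~(~X -> W): α-rule — add ~X, ~W.
(X & W): α-rule — add X, W.
× closes — contains both X and ~X.
All 1 branch closes.
Every branch closed, so the premises entail the conclusion.

Yes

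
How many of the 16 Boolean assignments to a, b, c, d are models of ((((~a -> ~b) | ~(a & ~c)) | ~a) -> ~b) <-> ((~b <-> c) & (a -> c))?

10

Initial set: {T (((((~a -> ~b) | ~(a & ~c)) | ~a) -> ~b) <-> ((~b <-> c) & (a -> c)))}.
T (((((~a -> ~b) | ~(a & ~c)) | ~a) -> ~b) <-> ((~b <-> c) & (a -> c))): β-rule — branch into T ((((~a -> ~b) | ~(a & ~c)) | ~a) -> ~b), T ((~b <-> c) & (a -> c))  //  F ((((~a -> ~b) | ~(a & ~c)) | ~a) -> ~b), F ((~b <-> c) & (a -> c)).
  branch 1 (add T ((((~a -> ~b) | ~(a & ~c)) | ~a) -> ~b), T ((~b <-> c) & (a -> c))):
    T ((~b <-> c) & (a -> c)): α-rule — add T (~b <-> c), T (a -> c).
    T ((((~a -> ~b) | ~(a & ~c)) | ~a) -> ~b): β-rule — branch into F (((~a -> ~b) | ~(a & ~c)) | ~a)  //  T ~b.
      branch 1.1 (add F (((~a -> ~b) | ~(a & ~c)) | ~a)):
        F (((~a -> ~b) | ~(a & ~c)) | ~a): α-rule — add F ((~a -> ~b) | ~(a & ~c)), F ~a.
        F ((~a -> ~b) | ~(a & ~c)): α-rule — add F (~a -> ~b), F ~(a & ~c).
        F (~a -> ~b): α-rule — add T ~a, F ~b.
        × closes — contains both a and ~a.
      branch 1.2 (add T ~b):
        T (~b <-> c): β-rule — branch into T ~b, T c  //  F ~b, F c.
          branch 1.2.1 (add T ~b, T c):
            T (a -> c): β-rule — branch into F a  //  T c.
              branch 1.2.1.1 (add F a):
                ○ open, literals {a=false, b=false, c=true}.
              branch 1.2.1.2 (add T c):
                ○ open, literals {b=false, c=true}.
          branch 1.2.2 (add F ~b, F c):
            × closes — contains both b and ~b.
  branch 2 (add F ((((~a -> ~b) | ~(a & ~c)) | ~a) -> ~b), F ((~b <-> c) & (a -> c))):
    F ((((~a -> ~b) | ~(a & ~c)) | ~a) -> ~b): α-rule — add T (((~a -> ~b) | ~(a & ~c)) | ~a), F ~b.
    F ((~b <-> c) & (a -> c)): β-rule — branch into F (~b <-> c)  //  F (a -> c).
      branch 2.1 (add F (~b <-> c)):
        T (((~a -> ~b) | ~(a & ~c)) | ~a): β-rule — branch into T ((~a -> ~b) | ~(a & ~c))  //  T ~a.
          branch 2.1.1 (add T ((~a -> ~b) | ~(a & ~c))):
            F (~b <-> c): β-rule — branch into T ~b, F c  //  F ~b, T c.
              branch 2.1.1.1 (add T ~b, F c):
                × closes — contains both b and ~b.
              branch 2.1.1.2 (add F ~b, T c):
                T ((~a -> ~b) | ~(a & ~c)): β-rule — branch into T (~a -> ~b)  //  T ~(a & ~c).
                  branch 2.1.1.2.1 (add T (~a -> ~b)):
                    T (~a -> ~b): β-rule — branch into F ~a  //  T ~b.
                      branch 2.1.1.2.1.1 (add F ~a):
                        ○ open, literals {a=true, b=true, c=true}.
                      branch 2.1.1.2.1.2 (add T ~b):
                        × closes — contains both b and ~b.
                  branch 2.1.1.2.2 (add T ~(a & ~c)):
                    T ~(a & ~c): β-rule — branch into F a  //  F ~c.
                      branch 2.1.1.2.2.1 (add F a):
                        ○ open, literals {a=false, b=true, c=true}.
                      branch 2.1.1.2.2.2 (add F ~c):
                        ○ open, literals {b=true, c=true}.
          branch 2.1.2 (add T ~a):
            F (~b <-> c): β-rule — branch into T ~b, F c  //  F ~b, T c.
              branch 2.1.2.1 (add T ~b, F c):
                × closes — contains both b and ~b.
              branch 2.1.2.2 (add F ~b, T c):
                ○ open, literals {a=false, b=true, c=true}.
      branch 2.2 (add F (a -> c)):
        F (a -> c): α-rule — add T a, F c.
        T (((~a -> ~b) | ~(a & ~c)) | ~a): β-rule — branch into T ((~a -> ~b) | ~(a & ~c))  //  T ~a.
          branch 2.2.1 (add T ((~a -> ~b) | ~(a & ~c))):
            T ((~a -> ~b) | ~(a & ~c)): β-rule — branch into T (~a -> ~b)  //  T ~(a & ~c).
              branch 2.2.1.1 (add T (~a -> ~b)):
                T (~a -> ~b): β-rule — branch into F ~a  //  T ~b.
                  branch 2.2.1.1.1 (add F ~a):
                    ○ open, literals {a=true, b=true, c=false}.
                  branch 2.2.1.1.2 (add T ~b):
                    × closes — contains both b and ~b.
              branch 2.2.1.2 (add T ~(a & ~c)):
                T ~(a & ~c): β-rule — branch into F a  //  F ~c.
                  branch 2.2.1.2.1 (add F a):
                    × closes — contains both a and ~a.
                  branch 2.2.1.2.2 (add F ~c):
                    × closes — contains both c and ~c.
          branch 2.2.2 (add T ~a):
            × closes — contains both a and ~a.
9 branches closed, 7 open.
Each open branch fixes some atoms; the unmentioned ones are free. Counting distinct full assignments: branch {a=false, b=false, c=true} (d) contributes 2 new; branch {b=false, c=true} (a, d) contributes 2 new; branch {a=true, b=true, c=true} (d) contributes 2 new; branch {a=false, b=true, c=true} (d) contributes 2 new; branch {b=true, c=true} (a, d) contributes 0 new; branch {a=false, b=true, c=true} (d) contributes 0 new; branch {a=true, b=true, c=false} (d) contributes 2 new. Total: 10.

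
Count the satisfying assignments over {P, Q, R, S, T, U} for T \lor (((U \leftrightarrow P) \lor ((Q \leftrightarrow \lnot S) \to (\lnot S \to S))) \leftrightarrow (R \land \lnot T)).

Initial set: {(T \lor (((U \leftrightarrow P) \lor ((Q \leftrightarrow \lnot S) \to (\lnot S \to S))) \leftrightarrow (R \land \lnot T)))}.
(T \lor (((U \leftrightarrow P) \lor ((Q \leftrightarrow \lnot S) \to (\lnot S \to S))) \leftrightarrow (R \land \lnot T))): β-rule — branch into T  //  (((U \leftrightarrow P) \lor ((Q \leftrightarrow \lnot S) \to (\lnot S \to S))) \leftrightarrow (R \land \lnot T)).
  branch 1 (add T):
    ○ open, literals {T=true}.
  branch 2 (add (((U \leftrightarrow P) \lor ((Q \leftrightarrow \lnot S) \to (\lnot S \to S))) \leftrightarrow (R \land \lnot T))):
    (((U \leftrightarrow P) \lor ((Q \leftrightarrow \lnot S) \to (\lnot S \to S))) \leftrightarrow (R \land \lnot T)): β-rule — branch into ((U \leftrightarrow P) \lor ((Q \leftrightarrow \lnot S) \to (\lnot S \to S))), (R \land \lnot T)  //  \lnot ((U \leftrightarrow P) \lor ((Q \leftrightarrow \lnot S) \to (\lnot S \to S))), \lnot (R \land \lnot T).
      branch 2.1 (add ((U \leftrightarrow P) \lor ((Q \leftrightarrow \lnot S) \to (\lnot S \to S))), (R \land \lnot T)):
        (R \land \lnot T): α-rule — add R, \lnot T.
        ((U \leftrightarrow P) \lor ((Q \leftrightarrow \lnot S) \to (\lnot S \to S))): β-rule — branch into (U \leftrightarrow P)  //  ((Q \leftrightarrow \lnot S) \to (\lnot S \to S)).
          branch 2.1.1 (add (U \leftrightarrow P)):
            (U \leftrightarrow P): β-rule — branch into U, P  //  \lnot U, \lnot P.
              branch 2.1.1.1 (add U, P):
                ○ open, literals {P=true, R=true, T=false, U=true}.
              branch 2.1.1.2 (add \lnot U, \lnot P):
                ○ open, literals {P=false, R=true, T=false, U=false}.
          branch 2.1.2 (add ((Q \leftrightarrow \lnot S) \to (\lnot S \to S))):
            ((Q \leftrightarrow \lnot S) \to (\lnot S \to S)): β-rule — branch into \lnot (Q \leftrightarrow \lnot S)  //  (\lnot S \to S).
              branch 2.1.2.1 (add \lnot (Q \leftrightarrow \lnot S)):
                \lnot (Q \leftrightarrow \lnot S): β-rule — branch into Q, \lnot \lnot S  //  \lnot Q, \lnot S.
                  branch 2.1.2.1.1 (add Q, \lnot \lnot S):
                    ○ open, literals {Q=true, R=true, S=true, T=false}.
                  branch 2.1.2.1.2 (add \lnot Q, \lnot S):
                    ○ open, literals {Q=false, R=true, S=false, T=false}.
              branch 2.1.2.2 (add (\lnot S \to S)):
                (\lnot S \to S): β-rule — branch into \lnot \lnot S  //  S.
                  branch 2.1.2.2.1 (add \lnot \lnot S):
                    ○ open, literals {R=true, S=true, T=false}.
                  branch 2.1.2.2.2 (add S):
                    ○ open, literals {R=true, S=true, T=false}.
      branch 2.2 (add \lnot ((U \leftrightarrow P) \lor ((Q \leftrightarrow \lnot S) \to (\lnot S \to S))), \lnot (R \land \lnot T)):
        \lnot ((U \leftrightarrow P) \lor ((Q \leftrightarrow \lnot S) \to (\lnot S \to S))): α-rule — add \lnot (U \leftrightarrow P), \lnot ((Q \leftrightarrow \lnot S) \to (\lnot S \to S)).
        \lnot ((Q \leftrightarrow \lnot S) \to (\lnot S \to S)): α-rule — add (Q \leftrightarrow \lnot S), \lnot (\lnot S \to S).
        \lnot (\lnot S \to S): α-rule — add \lnot S, \lnot S.
        \lnot (R \land \lnot T): β-rule — branch into \lnot R  //  \lnot \lnot T.
          branch 2.2.1 (add \lnot R):
            \lnot (U \leftrightarrow P): β-rule — branch into U, \lnot P  //  \lnot U, P.
              branch 2.2.1.1 (add U, \lnot P):
                (Q \leftrightarrow \lnot S): β-rule — branch into Q, \lnot S  //  \lnot Q, \lnot \lnot S.
                  branch 2.2.1.1.1 (add Q, \lnot S):
                    ○ open, literals {P=false, Q=true, R=false, S=false, U=true}.
                  branch 2.2.1.1.2 (add \lnot Q, \lnot \lnot S):
                    × closes — contains both S and \lnot S.
              branch 2.2.1.2 (add \lnot U, P):
                (Q \leftrightarrow \lnot S): β-rule — branch into Q, \lnot S  //  \lnot Q, \lnot \lnot S.
                  branch 2.2.1.2.1 (add Q, \lnot S):
                    ○ open, literals {P=true, Q=true, R=false, S=false, U=false}.
                  branch 2.2.1.2.2 (add \lnot Q, \lnot \lnot S):
                    × closes — contains both S and \lnot S.
          branch 2.2.2 (add \lnot \lnot T):
            \lnot (U \leftrightarrow P): β-rule — branch into U, \lnot P  //  \lnot U, P.
              branch 2.2.2.1 (add U, \lnot P):
                (Q \leftrightarrow \lnot S): β-rule — branch into Q, \lnot S  //  \lnot Q, \lnot \lnot S.
                  branch 2.2.2.1.1 (add Q, \lnot S):
                    ○ open, literals {P=false, Q=true, S=false, T=true, U=true}.
                  branch 2.2.2.1.2 (add \lnot Q, \lnot \lnot S):
                    × closes — contains both S and \lnot S.
              branch 2.2.2.2 (add \lnot U, P):
                (Q \leftrightarrow \lnot S): β-rule — branch into Q, \lnot S  //  \lnot Q, \lnot \lnot S.
                  branch 2.2.2.2.1 (add Q, \lnot S):
                    ○ open, literals {P=true, Q=true, S=false, T=true, U=false}.
                  branch 2.2.2.2.2 (add \lnot Q, \lnot \lnot S):
                    × closes — contains both S and \lnot S.
4 branches closed, 11 open.
Each open branch fixes some atoms; the unmentioned ones are free. Counting distinct full assignments: branch {T=true} (P, Q, R, S, U) contributes 32 new; branch {P=true, R=true, T=false, U=true} (Q, S) contributes 4 new; branch {P=false, R=true, T=false, U=false} (Q, S) contributes 4 new; branch {Q=true, R=true, S=true, T=false} (P, U) contributes 2 new; branch {Q=false, R=true, S=false, T=false} (P, U) contributes 2 new; branch {R=true, S=true, T=false} (P, Q, U) contributes 2 new; branch {R=true, S=true, T=false} (P, Q, U) contributes 0 new; branch {P=false, Q=true, R=false, S=false, U=true} (T) contributes 1 new; branch {P=true, Q=true, R=false, S=false, U=false} (T) contributes 1 new; branch {P=false, Q=true, S=false, T=true, U=true} (R) contributes 0 new; branch {P=true, Q=true, S=false, T=true, U=false} (R) contributes 0 new. Total: 48.

48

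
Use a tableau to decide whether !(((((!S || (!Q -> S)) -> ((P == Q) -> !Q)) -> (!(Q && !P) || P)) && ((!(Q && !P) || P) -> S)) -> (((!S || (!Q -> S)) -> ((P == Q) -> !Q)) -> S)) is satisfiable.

Initial set: {!(((((!S || (!Q -> S)) -> ((P == Q) -> !Q)) -> (!(Q && !P) || P)) && ((!(Q && !P) || P) -> S)) -> (((!S || (!Q -> S)) -> ((P == Q) -> !Q)) -> S))}.
!(((((!S || (!Q -> S)) -> ((P == Q) -> !Q)) -> (!(Q && !P) || P)) && ((!(Q && !P) || P) -> S)) -> (((!S || (!Q -> S)) -> ((P == Q) -> !Q)) -> S)): α-rule — add ((((!S || (!Q -> S)) -> ((P == Q) -> !Q)) -> (!(Q && !P) || P)) && ((!(Q && !P) || P) -> S)), !(((!S || (!Q -> S)) -> ((P == Q) -> !Q)) -> S).
((((!S || (!Q -> S)) -> ((P == Q) -> !Q)) -> (!(Q && !P) || P)) && ((!(Q && !P) || P) -> S)): α-rule — add (((!S || (!Q -> S)) -> ((P == Q) -> !Q)) -> (!(Q && !P) || P)), ((!(Q && !P) || P) -> S).
!(((!S || (!Q -> S)) -> ((P == Q) -> !Q)) -> S): α-rule — add ((!S || (!Q -> S)) -> ((P == Q) -> !Q)), !S.
(((!S || (!Q -> S)) -> ((P == Q) -> !Q)) -> (!(Q && !P) || P)): β-rule — branch into !((!S || (!Q -> S)) -> ((P == Q) -> !Q))  //  (!(Q && !P) || P).
  branch 1 (add !((!S || (!Q -> S)) -> ((P == Q) -> !Q))):
    !((!S || (!Q -> S)) -> ((P == Q) -> !Q)): α-rule — add (!S || (!Q -> S)), !((P == Q) -> !Q).
    !((P == Q) -> !Q): α-rule — add (P == Q), !!Q.
    ((!(Q && !P) || P) -> S): β-rule — branch into !(!(Q && !P) || P)  //  S.
      branch 1.1 (add !(!(Q && !P) || P)):
        !(!(Q && !P) || P): α-rule — add !!(Q && !P), !P.
        !!(Q && !P): α-rule — add Q, !P.
        ((!S || (!Q -> S)) -> ((P == Q) -> !Q)): β-rule — branch into !(!S || (!Q -> S))  //  ((P == Q) -> !Q).
          branch 1.1.1 (add !(!S || (!Q -> S))):
            !(!S || (!Q -> S)): α-rule — add !!S, !(!Q -> S).
            × closes — contains both S and !S.
          branch 1.1.2 (add ((P == Q) -> !Q)):
            (!S || (!Q -> S)): β-rule — branch into !S  //  (!Q -> S).
              branch 1.1.2.1 (add !S):
                (P == Q): β-rule — branch into P, Q  //  !P, !Q.
                  branch 1.1.2.1.1 (add P, Q):
                    × closes — contains both P and !P.
                  branch 1.1.2.1.2 (add !P, !Q):
                    × closes — contains both Q and !Q.
              branch 1.1.2.2 (add (!Q -> S)):
                (P == Q): β-rule — branch into P, Q  //  !P, !Q.
                  branch 1.1.2.2.1 (add P, Q):
                    × closes — contains both P and !P.
                  branch 1.1.2.2.2 (add !P, !Q):
                    × closes — contains both Q and !Q.
      branch 1.2 (add S):
        × closes — contains both S and !S.
  branch 2 (add (!(Q && !P) || P)):
    ((!(Q && !P) || P) -> S): β-rule — branch into !(!(Q && !P) || P)  //  S.
      branch 2.1 (add !(!(Q && !P) || P)):
        !(!(Q && !P) || P): α-rule — add !!(Q && !P), !P.
        !!(Q && !P): α-rule — add Q, !P.
        ((!S || (!Q -> S)) -> ((P == Q) -> !Q)): β-rule — branch into !(!S || (!Q -> S))  //  ((P == Q) -> !Q).
          branch 2.1.1 (add !(!S || (!Q -> S))):
            !(!S || (!Q -> S)): α-rule — add !!S, !(!Q -> S).
            × closes — contains both S and !S.
          branch 2.1.2 (add ((P == Q) -> !Q)):
            (!(Q && !P) || P): β-rule — branch into !(Q && !P)  //  P.
              branch 2.1.2.1 (add !(Q && !P)):
                ((P == Q) -> !Q): β-rule — branch into !(P == Q)  //  !Q.
                  branch 2.1.2.1.1 (add !(P == Q)):
                    !(Q && !P): β-rule — branch into !Q  //  !!P.
                      branch 2.1.2.1.1.1 (add !Q):
                        × closes — contains both Q and !Q.
                      branch 2.1.2.1.1.2 (add !!P):
                        × closes — contains both P and !P.
                  branch 2.1.2.1.2 (add !Q):
                    × closes — contains both Q and !Q.
              branch 2.1.2.2 (add P):
                × closes — contains both P and !P.
      branch 2.2 (add S):
        × closes — contains both S and !S.
All 12 branches close.
Every branch closed; the formula is unsatisfiable.

Unsatisfiable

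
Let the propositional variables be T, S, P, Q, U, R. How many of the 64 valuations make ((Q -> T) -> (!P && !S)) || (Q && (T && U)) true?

Initial set: {(((Q -> T) -> (!P && !S)) || (Q && (T && U)))}.
(((Q -> T) -> (!P && !S)) || (Q && (T && U))): β-rule — branch into ((Q -> T) -> (!P && !S))  //  (Q && (T && U)).
  branch 1 (add ((Q -> T) -> (!P && !S))):
    ((Q -> T) -> (!P && !S)): β-rule — branch into !(Q -> T)  //  (!P && !S).
      branch 1.1 (add !(Q -> T)):
        !(Q -> T): α-rule — add Q, !T.
        ○ open, literals {Q=T, T=F}.
      branch 1.2 (add (!P && !S)):
        (!P && !S): α-rule — add !P, !S.
        ○ open, literals {P=F, S=F}.
  branch 2 (add (Q && (T && U))):
    (Q && (T && U)): α-rule — add Q, (T && U).
    (T && U): α-rule — add T, U.
    ○ open, literals {Q=T, T=T, U=T}.
0 branches closed, 3 open.
Each open branch fixes some atoms; the unmentioned ones are free. Counting distinct full assignments: branch {Q=T, T=F} (S, P, U, R) contributes 16 new; branch {P=F, S=F} (T, Q, U, R) contributes 12 new; branch {Q=T, T=T, U=T} (S, P, R) contributes 6 new. Total: 34.

34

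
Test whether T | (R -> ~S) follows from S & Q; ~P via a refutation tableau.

Initial set: {(S & Q); ~P; ~(T | (R -> ~S))}.
(S & Q): α-rule — add S, Q.
~(T | (R -> ~S)): α-rule — add ~T, ~(R -> ~S).
~(R -> ~S): α-rule — add R, ~~S.
○ open, literals {P=false, Q=true, R=true, S=true, T=false}.
0 branches closed, 1 open.
An open branch gives a countermodel: P=false, Q=true, R=true, S=true, T=false (unmentioned atoms arbitrary); the premises hold there but the conclusion fails.

No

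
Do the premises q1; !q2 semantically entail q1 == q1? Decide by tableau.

Initial set: {q1; !q2; !(q1 == q1)}.
!(q1 == q1): β-rule — branch into q1, !q1  //  !q1, q1.
  branch 1 (add q1, !q1):
    × closes — contains both q1 and !q1.
  branch 2 (add !q1, q1):
    × closes — contains both q1 and !q1.
All 2 branches close.
Every branch closed, so the premises entail the conclusion.

Yes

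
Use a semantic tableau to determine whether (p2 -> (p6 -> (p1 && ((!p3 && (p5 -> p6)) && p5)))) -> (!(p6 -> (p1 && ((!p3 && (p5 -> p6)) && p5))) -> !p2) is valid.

Valid

Assume the negation and expand:
Initial set: {!((p2 -> (p6 -> (p1 && ((!p3 && (p5 -> p6)) && p5)))) -> (!(p6 -> (p1 && ((!p3 && (p5 -> p6)) && p5))) -> !p2))}.
!((p2 -> (p6 -> (p1 && ((!p3 && (p5 -> p6)) && p5)))) -> (!(p6 -> (p1 && ((!p3 && (p5 -> p6)) && p5))) -> !p2)): α-rule — add (p2 -> (p6 -> (p1 && ((!p3 && (p5 -> p6)) && p5)))), !(!(p6 -> (p1 && ((!p3 && (p5 -> p6)) && p5))) -> !p2).
!(!(p6 -> (p1 && ((!p3 && (p5 -> p6)) && p5))) -> !p2): α-rule — add !(p6 -> (p1 && ((!p3 && (p5 -> p6)) && p5))), !!p2.
!(p6 -> (p1 && ((!p3 && (p5 -> p6)) && p5))): α-rule — add p6, !(p1 && ((!p3 && (p5 -> p6)) && p5)).
(p2 -> (p6 -> (p1 && ((!p3 && (p5 -> p6)) && p5)))): β-rule — branch into !p2  //  (p6 -> (p1 && ((!p3 && (p5 -> p6)) && p5))).
  branch 1 (add !p2):
    × closes — contains both p2 and !p2.
  branch 2 (add (p6 -> (p1 && ((!p3 && (p5 -> p6)) && p5)))):
    !(p1 && ((!p3 && (p5 -> p6)) && p5)): β-rule — branch into !p1  //  !((!p3 && (p5 -> p6)) && p5).
      branch 2.1 (add !p1):
        (p6 -> (p1 && ((!p3 && (p5 -> p6)) && p5))): β-rule — branch into !p6  //  (p1 && ((!p3 && (p5 -> p6)) && p5)).
          branch 2.1.1 (add !p6):
            × closes — contains both p6 and !p6.
          branch 2.1.2 (add (p1 && ((!p3 && (p5 -> p6)) && p5))):
            (p1 && ((!p3 && (p5 -> p6)) && p5)): α-rule — add p1, ((!p3 && (p5 -> p6)) && p5).
            × closes — contains both p1 and !p1.
      branch 2.2 (add !((!p3 && (p5 -> p6)) && p5)):
        (p6 -> (p1 && ((!p3 && (p5 -> p6)) && p5))): β-rule — branch into !p6  //  (p1 && ((!p3 && (p5 -> p6)) && p5)).
          branch 2.2.1 (add !p6):
            × closes — contains both p6 and !p6.
          branch 2.2.2 (add (p1 && ((!p3 && (p5 -> p6)) && p5))):
            (p1 && ((!p3 && (p5 -> p6)) && p5)): α-rule — add p1, ((!p3 && (p5 -> p6)) && p5).
            ((!p3 && (p5 -> p6)) && p5): α-rule — add (!p3 && (p5 -> p6)), p5.
            (!p3 && (p5 -> p6)): α-rule — add !p3, (p5 -> p6).
            !((!p3 && (p5 -> p6)) && p5): β-rule — branch into !(!p3 && (p5 -> p6))  //  !p5.
              branch 2.2.2.1 (add !(!p3 && (p5 -> p6))):
                (p5 -> p6): β-rule — branch into !p5  //  p6.
                  branch 2.2.2.1.1 (add !p5):
                    × closes — contains both p5 and !p5.
                  branch 2.2.2.1.2 (add p6):
                    !(!p3 && (p5 -> p6)): β-rule — branch into !!p3  //  !(p5 -> p6).
                      branch 2.2.2.1.2.1 (add !!p3):
                        × closes — contains both p3 and !p3.
                      branch 2.2.2.1.2.2 (add !(p5 -> p6)):
                        !(p5 -> p6): α-rule — add p5, !p6.
                        × closes — contains both p6 and !p6.
              branch 2.2.2.2 (add !p5):
                × closes — contains both p5 and !p5.
All 8 branches close.
Every branch closed, so the negation is unsatisfiable and the formula is valid.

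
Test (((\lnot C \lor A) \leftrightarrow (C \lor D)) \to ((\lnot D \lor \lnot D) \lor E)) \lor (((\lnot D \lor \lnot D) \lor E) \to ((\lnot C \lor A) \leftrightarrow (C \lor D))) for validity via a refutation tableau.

Valid

Assume the negation and expand:
Initial set: {\lnot ((((\lnot C \lor A) \leftrightarrow (C \lor D)) \to ((\lnot D \lor \lnot D) \lor E)) \lor (((\lnot D \lor \lnot D) \lor E) \to ((\lnot C \lor A) \leftrightarrow (C \lor D))))}.
\lnot ((((\lnot C \lor A) \leftrightarrow (C \lor D)) \to ((\lnot D \lor \lnot D) \lor E)) \lor (((\lnot D \lor \lnot D) \lor E) \to ((\lnot C \lor A) \leftrightarrow (C \lor D)))): α-rule — add \lnot (((\lnot C \lor A) \leftrightarrow (C \lor D)) \to ((\lnot D \lor \lnot D) \lor E)), \lnot (((\lnot D \lor \lnot D) \lor E) \to ((\lnot C \lor A) \leftrightarrow (C \lor D))).
\lnot (((\lnot C \lor A) \leftrightarrow (C \lor D)) \to ((\lnot D \lor \lnot D) \lor E)): α-rule — add ((\lnot C \lor A) \leftrightarrow (C \lor D)), \lnot ((\lnot D \lor \lnot D) \lor E).
\lnot (((\lnot D \lor \lnot D) \lor E) \to ((\lnot C \lor A) \leftrightarrow (C \lor D))): α-rule — add ((\lnot D \lor \lnot D) \lor E), \lnot ((\lnot C \lor A) \leftrightarrow (C \lor D)).
\lnot ((\lnot D \lor \lnot D) \lor E): α-rule — add \lnot (\lnot D \lor \lnot D), \lnot E.
\lnot (\lnot D \lor \lnot D): α-rule — add \lnot \lnot D, \lnot \lnot D.
((\lnot C \lor A) \leftrightarrow (C \lor D)): β-rule — branch into (\lnot C \lor A), (C \lor D)  //  \lnot (\lnot C \lor A), \lnot (C \lor D).
  branch 1 (add (\lnot C \lor A), (C \lor D)):
    ((\lnot D \lor \lnot D) \lor E): β-rule — branch into (\lnot D \lor \lnot D)  //  E.
      branch 1.1 (add (\lnot D \lor \lnot D)):
        \lnot ((\lnot C \lor A) \leftrightarrow (C \lor D)): β-rule — branch into (\lnot C \lor A), \lnot (C \lor D)  //  \lnot (\lnot C \lor A), (C \lor D).
          branch 1.1.1 (add (\lnot C \lor A), \lnot (C \lor D)):
            \lnot (C \lor D): α-rule — add \lnot C, \lnot D.
            × closes — contains both D and \lnot D.
          branch 1.1.2 (add \lnot (\lnot C \lor A), (C \lor D)):
            \lnot (\lnot C \lor A): α-rule — add \lnot \lnot C, \lnot A.
            (\lnot C \lor A): β-rule — branch into \lnot C  //  A.
              branch 1.1.2.1 (add \lnot C):
                × closes — contains both C and \lnot C.
              branch 1.1.2.2 (add A):
                × closes — contains both A and \lnot A.
      branch 1.2 (add E):
        × closes — contains both E and \lnot E.
  branch 2 (add \lnot (\lnot C \lor A), \lnot (C \lor D)):
    \lnot (\lnot C \lor A): α-rule — add \lnot \lnot C, \lnot A.
    \lnot (C \lor D): α-rule — add \lnot C, \lnot D.
    × closes — contains both C and \lnot C.
All 5 branches close.
Every branch closed, so the negation is unsatisfiable and the formula is valid.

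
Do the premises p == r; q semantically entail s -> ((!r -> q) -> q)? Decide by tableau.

Yes

Initial set: {(p == r); q; !(s -> ((!r -> q) -> q))}.
!(s -> ((!r -> q) -> q)): α-rule — add s, !((!r -> q) -> q).
!((!r -> q) -> q): α-rule — add (!r -> q), !q.
× closes — contains both q and !q.
All 1 branch closes.
Every branch closed, so the premises entail the conclusion.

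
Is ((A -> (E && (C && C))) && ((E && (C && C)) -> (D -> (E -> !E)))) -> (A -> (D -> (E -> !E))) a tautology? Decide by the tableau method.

Valid

Assume the negation and expand:
Initial set: {!(((A -> (E && (C && C))) && ((E && (C && C)) -> (D -> (E -> !E)))) -> (A -> (D -> (E -> !E))))}.
!(((A -> (E && (C && C))) && ((E && (C && C)) -> (D -> (E -> !E)))) -> (A -> (D -> (E -> !E)))): α-rule — add ((A -> (E && (C && C))) && ((E && (C && C)) -> (D -> (E -> !E)))), !(A -> (D -> (E -> !E))).
((A -> (E && (C && C))) && ((E && (C && C)) -> (D -> (E -> !E)))): α-rule — add (A -> (E && (C && C))), ((E && (C && C)) -> (D -> (E -> !E))).
!(A -> (D -> (E -> !E))): α-rule — add A, !(D -> (E -> !E)).
!(D -> (E -> !E)): α-rule — add D, !(E -> !E).
!(E -> !E): α-rule — add E, !!E.
(A -> (E && (C && C))): β-rule — branch into !A  //  (E && (C && C)).
  branch 1 (add !A):
    × closes — contains both A and !A.
  branch 2 (add (E && (C && C))):
    (E && (C && C)): α-rule — add E, (C && C).
    (C && C): α-rule — add C, C.
    ((E && (C && C)) -> (D -> (E -> !E))): β-rule — branch into !(E && (C && C))  //  (D -> (E -> !E)).
      branch 2.1 (add !(E && (C && C))):
        !(E && (C && C)): β-rule — branch into !E  //  !(C && C).
          branch 2.1.1 (add !E):
            × closes — contains both E and !E.
          branch 2.1.2 (add !(C && C)):
            !(C && C): β-rule — branch into !C  //  !C.
              branch 2.1.2.1 (add !C):
                × closes — contains both C and !C.
              branch 2.1.2.2 (add !C):
                × closes — contains both C and !C.
      branch 2.2 (add (D -> (E -> !E))):
        (D -> (E -> !E)): β-rule — branch into !D  //  (E -> !E).
          branch 2.2.1 (add !D):
            × closes — contains both D and !D.
          branch 2.2.2 (add (E -> !E)):
            (E -> !E): β-rule — branch into !E  //  !E.
              branch 2.2.2.1 (add !E):
                × closes — contains both E and !E.
              branch 2.2.2.2 (add !E):
                × closes — contains both E and !E.
All 7 branches close.
Every branch closed, so the negation is unsatisfiable and the formula is valid.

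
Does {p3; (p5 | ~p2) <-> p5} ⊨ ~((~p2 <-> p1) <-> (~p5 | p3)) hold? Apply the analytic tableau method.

No

Initial set: {p3; ((p5 | ~p2) <-> p5); ~~((~p2 <-> p1) <-> (~p5 | p3))}.
((p5 | ~p2) <-> p5): β-rule — branch into (p5 | ~p2), p5  //  ~(p5 | ~p2), ~p5.
  branch 1 (add (p5 | ~p2), p5):
    ~~((~p2 <-> p1) <-> (~p5 | p3)): β-rule — branch into (~p2 <-> p1), (~p5 | p3)  //  ~(~p2 <-> p1), ~(~p5 | p3).
      branch 1.1 (add (~p2 <-> p1), (~p5 | p3)):
        (p5 | ~p2): β-rule — branch into p5  //  ~p2.
          branch 1.1.1 (add p5):
            (~p2 <-> p1): β-rule — branch into ~p2, p1  //  ~~p2, ~p1.
              branch 1.1.1.1 (add ~p2, p1):
                (~p5 | p3): β-rule — branch into ~p5  //  p3.
                  branch 1.1.1.1.1 (add ~p5):
                    × closes — contains both p5 and ~p5.
                  branch 1.1.1.1.2 (add p3):
                    ○ open, literals {p1=T, p2=F, p3=T, p5=T}.
              branch 1.1.1.2 (add ~~p2, ~p1):
                (~p5 | p3): β-rule — branch into ~p5  //  p3.
                  branch 1.1.1.2.1 (add ~p5):
                    × closes — contains both p5 and ~p5.
                  branch 1.1.1.2.2 (add p3):
                    ○ open, literals {p1=F, p2=T, p3=T, p5=T}.
          branch 1.1.2 (add ~p2):
            (~p2 <-> p1): β-rule — branch into ~p2, p1  //  ~~p2, ~p1.
              branch 1.1.2.1 (add ~p2, p1):
                (~p5 | p3): β-rule — branch into ~p5  //  p3.
                  branch 1.1.2.1.1 (add ~p5):
                    × closes — contains both p5 and ~p5.
                  branch 1.1.2.1.2 (add p3):
                    ○ open, literals {p1=T, p2=F, p3=T, p5=T}.
              branch 1.1.2.2 (add ~~p2, ~p1):
                × closes — contains both p2 and ~p2.
      branch 1.2 (add ~(~p2 <-> p1), ~(~p5 | p3)):
        ~(~p5 | p3): α-rule — add ~~p5, ~p3.
        × closes — contains both p3 and ~p3.
  branch 2 (add ~(p5 | ~p2), ~p5):
    ~(p5 | ~p2): α-rule — add ~p5, ~~p2.
    ~~((~p2 <-> p1) <-> (~p5 | p3)): β-rule — branch into (~p2 <-> p1), (~p5 | p3)  //  ~(~p2 <-> p1), ~(~p5 | p3).
      branch 2.1 (add (~p2 <-> p1), (~p5 | p3)):
        (~p2 <-> p1): β-rule — branch into ~p2, p1  //  ~~p2, ~p1.
          branch 2.1.1 (add ~p2, p1):
            × closes — contains both p2 and ~p2.
          branch 2.1.2 (add ~~p2, ~p1):
            (~p5 | p3): β-rule — branch into ~p5  //  p3.
              branch 2.1.2.1 (add ~p5):
                ○ open, literals {p1=F, p2=T, p3=T, p5=F}.
              branch 2.1.2.2 (add p3):
                ○ open, literals {p1=F, p2=T, p3=T, p5=F}.
      branch 2.2 (add ~(~p2 <-> p1), ~(~p5 | p3)):
        ~(~p5 | p3): α-rule — add ~~p5, ~p3.
        × closes — contains both p5 and ~p5.
7 branches closed, 5 open.
An open branch gives a countermodel: p1=T, p2=F, p3=T, p5=T (unmentioned atoms arbitrary); the premises hold there but the conclusion fails.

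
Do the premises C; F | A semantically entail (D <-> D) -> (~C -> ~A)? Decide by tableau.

Yes

Initial set: {C; (F | A); ~((D <-> D) -> (~C -> ~A))}.
~((D <-> D) -> (~C -> ~A)): α-rule — add (D <-> D), ~(~C -> ~A).
~(~C -> ~A): α-rule — add ~C, ~~A.
× closes — contains both C and ~C.
All 1 branch closes.
Every branch closed, so the premises entail the conclusion.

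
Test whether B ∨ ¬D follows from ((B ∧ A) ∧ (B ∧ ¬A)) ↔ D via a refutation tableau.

Yes

Initial set: {T (((B ∧ A) ∧ (B ∧ ¬A)) ↔ D); F (B ∨ ¬D)}.
F (B ∨ ¬D): α-rule — add F B, F ¬D.
T (((B ∧ A) ∧ (B ∧ ¬A)) ↔ D): β-rule — branch into T ((B ∧ A) ∧ (B ∧ ¬A)), T D  //  F ((B ∧ A) ∧ (B ∧ ¬A)), F D.
  branch 1 (add T ((B ∧ A) ∧ (B ∧ ¬A)), T D):
    T ((B ∧ A) ∧ (B ∧ ¬A)): α-rule — add T (B ∧ A), T (B ∧ ¬A).
    T (B ∧ A): α-rule — add T B, T A.
    × closes — contains both B and ¬B.
  branch 2 (add F ((B ∧ A) ∧ (B ∧ ¬A)), F D):
    × closes — contains both D and ¬D.
All 2 branches close.
Every branch closed, so the premises entail the conclusion.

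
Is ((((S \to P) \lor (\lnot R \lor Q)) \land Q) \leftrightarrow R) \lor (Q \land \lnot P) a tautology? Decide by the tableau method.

Not valid

Assume the negation and expand:
Initial set: {\lnot (((((S \to P) \lor (\lnot R \lor Q)) \land Q) \leftrightarrow R) \lor (Q \land \lnot P))}.
\lnot (((((S \to P) \lor (\lnot R \lor Q)) \land Q) \leftrightarrow R) \lor (Q \land \lnot P)): α-rule — add \lnot ((((S \to P) \lor (\lnot R \lor Q)) \land Q) \leftrightarrow R), \lnot (Q \land \lnot P).
\lnot ((((S \to P) \lor (\lnot R \lor Q)) \land Q) \leftrightarrow R): β-rule — branch into (((S \to P) \lor (\lnot R \lor Q)) \land Q), \lnot R  //  \lnot (((S \to P) \lor (\lnot R \lor Q)) \land Q), R.
  branch 1 (add (((S \to P) \lor (\lnot R \lor Q)) \land Q), \lnot R):
    (((S \to P) \lor (\lnot R \lor Q)) \land Q): α-rule — add ((S \to P) \lor (\lnot R \lor Q)), Q.
    \lnot (Q \land \lnot P): β-rule — branch into \lnot Q  //  \lnot \lnot P.
      branch 1.1 (add \lnot Q):
        × closes — contains both Q and \lnot Q.
      branch 1.2 (add \lnot \lnot P):
        ((S \to P) \lor (\lnot R \lor Q)): β-rule — branch into (S \to P)  //  (\lnot R \lor Q).
          branch 1.2.1 (add (S \to P)):
            (S \to P): β-rule — branch into \lnot S  //  P.
              branch 1.2.1.1 (add \lnot S):
                ○ open, literals {P=1, Q=1, R=0, S=0}.
              branch 1.2.1.2 (add P):
                ○ open, literals {P=1, Q=1, R=0}.
          branch 1.2.2 (add (\lnot R \lor Q)):
            (\lnot R \lor Q): β-rule — branch into \lnot R  //  Q.
              branch 1.2.2.1 (add \lnot R):
                ○ open, literals {P=1, Q=1, R=0}.
              branch 1.2.2.2 (add Q):
                ○ open, literals {P=1, Q=1, R=0}.
  branch 2 (add \lnot (((S \to P) \lor (\lnot R \lor Q)) \land Q), R):
    \lnot (Q \land \lnot P): β-rule — branch into \lnot Q  //  \lnot \lnot P.
      branch 2.1 (add \lnot Q):
        \lnot (((S \to P) \lor (\lnot R \lor Q)) \land Q): β-rule — branch into \lnot ((S \to P) \lor (\lnot R \lor Q))  //  \lnot Q.
          branch 2.1.1 (add \lnot ((S \to P) \lor (\lnot R \lor Q))):
            \lnot ((S \to P) \lor (\lnot R \lor Q)): α-rule — add \lnot (S \to P), \lnot (\lnot R \lor Q).
            \lnot (S \to P): α-rule — add S, \lnot P.
            \lnot (\lnot R \lor Q): α-rule — add \lnot \lnot R, \lnot Q.
            ○ open, literals {P=0, Q=0, R=1, S=1}.
          branch 2.1.2 (add \lnot Q):
            ○ open, literals {Q=0, R=1}.
      branch 2.2 (add \lnot \lnot P):
        \lnot (((S \to P) \lor (\lnot R \lor Q)) \land Q): β-rule — branch into \lnot ((S \to P) \lor (\lnot R \lor Q))  //  \lnot Q.
          branch 2.2.1 (add \lnot ((S \to P) \lor (\lnot R \lor Q))):
            \lnot ((S \to P) \lor (\lnot R \lor Q)): α-rule — add \lnot (S \to P), \lnot (\lnot R \lor Q).
            \lnot (S \to P): α-rule — add S, \lnot P.
            × closes — contains both P and \lnot P.
          branch 2.2.2 (add \lnot Q):
            ○ open, literals {P=1, Q=0, R=1}.
2 branches closed, 7 open.
An open branch gives a countermodel: P=1, Q=1, R=0, S=0 (unmentioned atoms arbitrary); under it the original formula is false.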